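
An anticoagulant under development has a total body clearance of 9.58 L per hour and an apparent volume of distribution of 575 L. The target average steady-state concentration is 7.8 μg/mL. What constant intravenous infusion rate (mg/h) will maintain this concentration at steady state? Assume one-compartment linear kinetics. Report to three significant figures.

74.7 mg/h

Infusion rate = CL · Css = 9.580 L/h × 7.8 mg/L = 74.72 mg/h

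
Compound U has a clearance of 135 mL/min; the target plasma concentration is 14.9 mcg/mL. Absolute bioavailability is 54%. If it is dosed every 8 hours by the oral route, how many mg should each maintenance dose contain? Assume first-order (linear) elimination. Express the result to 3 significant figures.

CL = 135 mL/min = 135 × 0.06 = 8.100 L/h
D = CL × Css × τ / F = 8.100 × 14.9 × 8 / 0.54 = 1788 mg

1790 mg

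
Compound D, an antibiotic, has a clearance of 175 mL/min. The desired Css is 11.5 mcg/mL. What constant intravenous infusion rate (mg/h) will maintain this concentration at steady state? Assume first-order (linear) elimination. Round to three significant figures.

121 mg/h

CL = 175 mL/min = 175 × 0.06 = 10.50 L/h
At steady state, infusion rate equals elimination rate: rate in = CL × Css.
Rate = CL × Css = 10.50 × 11.5 = 120.8 mg/h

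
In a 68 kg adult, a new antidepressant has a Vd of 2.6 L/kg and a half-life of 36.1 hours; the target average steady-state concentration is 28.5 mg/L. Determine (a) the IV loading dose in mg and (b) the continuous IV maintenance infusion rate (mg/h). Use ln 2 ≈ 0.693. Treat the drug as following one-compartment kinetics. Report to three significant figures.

Vd(total) = 68 kg × 2.6 L/kg = 176.8 L
LD = Vd × C = 176.8 × 28.5 = 5039 mg
CL = 0.693 × Vd / t½ = 0.693 × 176.8 / 36.1 = 3.394 L/h
Infusion rate = CL × Css = 3.394 × 28.5 = 96.73 mg/h

(a) 5040 mg; (b) 96.7 mg/h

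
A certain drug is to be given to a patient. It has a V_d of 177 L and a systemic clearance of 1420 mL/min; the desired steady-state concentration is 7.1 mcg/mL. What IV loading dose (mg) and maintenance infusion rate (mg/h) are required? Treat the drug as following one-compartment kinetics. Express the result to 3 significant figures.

LD = Vd · C_target = 177.0 × 7.1 = 1257 mg
CL = 1420 mL/min = 1420 × 0.06 = 85.20 L/h
Maintenance infusion rate = CL × Css = 85.20 × 7.1 = 604.9 mg/h

(a) 1260 mg; (b) 605 mg/h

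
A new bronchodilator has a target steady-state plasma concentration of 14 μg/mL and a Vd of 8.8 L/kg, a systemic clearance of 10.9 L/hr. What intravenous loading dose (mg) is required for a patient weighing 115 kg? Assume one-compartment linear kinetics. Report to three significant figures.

14200 mg

Vd(total) = 115 kg × 8.8 L/kg = 1012 L
LD = Vd × C = 1012 × 14.00 = 14170 mg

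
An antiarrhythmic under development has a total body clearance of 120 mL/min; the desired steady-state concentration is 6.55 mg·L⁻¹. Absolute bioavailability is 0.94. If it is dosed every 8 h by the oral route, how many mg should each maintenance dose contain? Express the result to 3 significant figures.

401 mg

CL = 120 mL/min × 60/1000 = 7.200 L/h
D = CL × Css × τ / F = 7.200 × 6.55 × 8 / 0.94 = 401.4 mg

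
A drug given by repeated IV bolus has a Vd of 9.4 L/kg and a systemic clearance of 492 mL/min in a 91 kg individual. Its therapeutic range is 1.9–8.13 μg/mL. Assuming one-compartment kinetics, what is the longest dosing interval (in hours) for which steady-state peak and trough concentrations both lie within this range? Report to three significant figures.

Total Vd = 9.4 × 91 = 855.4 L
Convert clearance: 492 mL/min × 60 min/h ÷ 1000 mL/L = 29.52 L/h
k = CL / Vd = 29.52 / 855.4 = 0.03451 h⁻¹
Between IV bolus doses, concentration decays as C = C₀·e^(−kτ), so C_peak/C_trough = e^(kτ).
τ_max = ln(C_peak/C_trough) / k = ln(8.13/1.9) / 0.03451 = 1.454 / 0.03451 = 42.13 h

42.1 h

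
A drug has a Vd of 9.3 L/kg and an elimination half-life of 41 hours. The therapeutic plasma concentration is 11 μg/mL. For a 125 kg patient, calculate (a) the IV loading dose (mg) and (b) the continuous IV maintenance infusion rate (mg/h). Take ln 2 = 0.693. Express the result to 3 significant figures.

(a) 12800 mg; (b) 216 mg/h

Vd(total) = 125 kg × 9.3 L/kg = 1163 L
LD = Vd × C = 1163 × 11 = 12790 mg
CL = 0.693 × Vd / t½ = 0.693 × 1163 / 41 = 19.66 L/h
Infusion rate = CL × Css = 19.66 × 11 = 216.3 mg/h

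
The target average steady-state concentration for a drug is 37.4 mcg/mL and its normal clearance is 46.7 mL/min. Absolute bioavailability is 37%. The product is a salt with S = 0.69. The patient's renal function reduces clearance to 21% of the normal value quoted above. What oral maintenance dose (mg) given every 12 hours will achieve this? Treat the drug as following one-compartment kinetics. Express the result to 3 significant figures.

CL = 46.7 mL/min = 46.7 × 0.06 = 2.802 L/h
Patient clearance = 0.21 × 2.802 = 0.5884 L/h
At steady state, dose per interval replaces the amount cleared in that interval: F·S·D/τ = CL·Css.
D = CL × Css × τ / F / S = 0.5884 × 37.4 × 12 / 0.37 / 0.69 = 1034 mg

1030 mg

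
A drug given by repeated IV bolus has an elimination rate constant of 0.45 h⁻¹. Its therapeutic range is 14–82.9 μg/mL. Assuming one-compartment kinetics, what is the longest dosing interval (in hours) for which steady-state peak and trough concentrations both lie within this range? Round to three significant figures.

Between IV bolus doses, concentration decays as C = C₀·e^(−kτ), so C_peak/C_trough = e^(kτ).
τ_max = ln(C_peak/C_trough) / k = ln(82.9/14) / 0.4500 = 1.779 / 0.4500 = 3.953 h

3.95 h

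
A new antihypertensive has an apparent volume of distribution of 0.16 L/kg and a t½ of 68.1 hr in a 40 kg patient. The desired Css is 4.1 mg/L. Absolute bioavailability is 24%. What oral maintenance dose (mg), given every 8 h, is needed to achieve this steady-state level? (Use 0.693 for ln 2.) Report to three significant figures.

8.90 mg

Vd(total) = 40 kg × 0.16 L/kg = 6.400 L
k = 0.693/68.1 = 0.01018 h⁻¹, so CL = k·Vd = 0.01018 × 6.400 = 0.06515 L/h
D = CL × Css × τ / F = 0.06515 × 4.1 × 8 / 0.24 = 8.904 mg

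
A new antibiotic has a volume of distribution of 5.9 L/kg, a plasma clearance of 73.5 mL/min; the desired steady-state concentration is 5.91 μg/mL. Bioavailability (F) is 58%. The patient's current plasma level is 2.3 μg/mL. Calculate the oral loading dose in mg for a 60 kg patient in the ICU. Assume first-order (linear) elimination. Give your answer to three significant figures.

2200 mg

Vd(total) = 60 kg × 5.9 L/kg = 354.0 L
The loading dose fills Vd to the target concentration; clearance is irrelevant here.
Concentration deficit ΔC = 5.91 − 2.3 = 3.610 mg/L
LD = Vd × ΔC / F = 354.0 × 3.610 / 0.58 = 2203 mg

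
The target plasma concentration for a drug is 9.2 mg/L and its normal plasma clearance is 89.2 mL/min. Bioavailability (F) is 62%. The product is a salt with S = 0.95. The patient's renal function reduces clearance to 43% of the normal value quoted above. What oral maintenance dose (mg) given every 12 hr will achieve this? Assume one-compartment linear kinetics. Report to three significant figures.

CL = 89.2 mL/min = 89.2 × 0.06 = 5.352 L/h
Patient clearance = 0.43 × 5.352 = 2.301 L/h
D = CL × Css × τ / F / S = 2.301 × 9.2 × 12 / 0.62 / 0.95 = 431.3 mg

431 mg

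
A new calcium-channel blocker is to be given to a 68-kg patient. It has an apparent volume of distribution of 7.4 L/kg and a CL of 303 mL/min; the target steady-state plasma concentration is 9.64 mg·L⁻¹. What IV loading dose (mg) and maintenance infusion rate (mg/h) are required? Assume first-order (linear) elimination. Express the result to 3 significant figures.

(a) 4850 mg; (b) 175 mg/h

Vd = 7.4 L/kg × 68 kg = 503.2 L
Loading: fill Vd to C_target → 503.2 L × 9.64 mg/L = 4851 mg
CL = 303 mL/min = 303 × 0.06 = 18.18 L/h
Infusion rate = 18.18 L/h × 9.64 mg/L = 175.3 mg/h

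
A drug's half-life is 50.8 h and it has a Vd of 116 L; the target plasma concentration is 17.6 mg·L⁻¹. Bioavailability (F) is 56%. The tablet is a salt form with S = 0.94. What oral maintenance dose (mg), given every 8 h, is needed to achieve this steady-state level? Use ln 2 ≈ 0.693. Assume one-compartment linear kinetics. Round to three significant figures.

k = 0.693/50.8 = 0.01364 h⁻¹, so CL = k·Vd = 0.01364 × 116.0 = 1.582 L/h
D = CL × Css × τ / F / S = 1.582 × 17.6 × 8 / 0.56 / 0.94 = 423.1 mg

423 mg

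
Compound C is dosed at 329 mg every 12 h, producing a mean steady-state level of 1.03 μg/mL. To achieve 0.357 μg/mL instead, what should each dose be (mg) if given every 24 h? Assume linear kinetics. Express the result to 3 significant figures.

For first-order elimination, Css ∝ F·D/(CL·τ); F and CL are unchanged, so Css ∝ D/τ.
D₂ = D₁ × (Css,target / Css,current) × (τ₂/τ₁) = 329 × (0.357/1.03) × (24/12) = 228.1 mg

228 mg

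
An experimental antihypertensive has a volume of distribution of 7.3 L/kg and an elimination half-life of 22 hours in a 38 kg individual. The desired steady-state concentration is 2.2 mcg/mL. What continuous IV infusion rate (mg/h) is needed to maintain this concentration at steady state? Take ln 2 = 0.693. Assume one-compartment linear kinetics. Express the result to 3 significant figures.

19.2 mg/h

Total Vd = 7.3 × 38 = 277.4 L
CL = 0.693 × Vd / t½ = 0.693 × 277.4 / 22 = 8.738 L/h
Infusion rate = CL × Css = 8.738 × 2.2 = 19.22 mg/h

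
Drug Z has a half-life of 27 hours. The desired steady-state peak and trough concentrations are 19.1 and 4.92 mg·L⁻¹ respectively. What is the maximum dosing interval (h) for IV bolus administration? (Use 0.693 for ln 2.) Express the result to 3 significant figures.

k = 0.693 / t½ = 0.693 / 27 = 0.02567 h⁻¹
Between IV bolus doses, concentration decays as C = C₀·e^(−kτ), so C_peak/C_trough = e^(kτ).
τ_max = ln(C_peak/C_trough) / k = ln(19.1/4.92) / 0.02567 = 1.356 / 0.02567 = 52.82 h

52.8 h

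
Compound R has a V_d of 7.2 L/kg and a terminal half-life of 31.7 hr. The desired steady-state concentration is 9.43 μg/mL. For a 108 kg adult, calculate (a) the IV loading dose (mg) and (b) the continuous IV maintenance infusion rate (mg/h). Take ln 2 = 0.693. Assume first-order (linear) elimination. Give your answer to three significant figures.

Total Vd = 7.2 × 108 = 777.6 L
LD = Vd × C = 777.6 × 9.43 = 7333 mg
CL = 0.693 × Vd / t½ = 0.693 × 777.6 / 31.7 = 17.00 L/h
Infusion rate = CL × Css = 17.00 × 9.43 = 160.3 mg/h

(a) 7330 mg; (b) 160 mg/h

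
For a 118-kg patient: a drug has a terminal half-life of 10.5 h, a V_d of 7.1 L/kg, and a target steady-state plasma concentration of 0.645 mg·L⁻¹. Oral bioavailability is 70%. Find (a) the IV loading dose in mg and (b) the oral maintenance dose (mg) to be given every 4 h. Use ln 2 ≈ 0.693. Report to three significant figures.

(a) 540 mg; (b) 204 mg

Vd(total) = 118 kg × 7.1 L/kg = 837.8 L
LD = Vd × C = 837.8 × 0.645 = 540.4 mg
CL = 0.693 × Vd / t½ = 0.693 × 837.8 / 10.5 = 55.29 L/h
D = CL × Css × τ / F = 55.29 × 0.645 × 4 / 0.7 = 203.8 mg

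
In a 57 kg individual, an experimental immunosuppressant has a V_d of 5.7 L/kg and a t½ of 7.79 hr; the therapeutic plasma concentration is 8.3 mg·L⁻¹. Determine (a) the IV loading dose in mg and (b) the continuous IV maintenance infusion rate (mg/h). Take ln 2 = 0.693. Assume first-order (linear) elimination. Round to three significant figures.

(a) 2700 mg; (b) 240 mg/h

Vd = 5.7 L/kg × 57 kg = 324.9 L
LD = Vd × C = 324.9 × 8.3 = 2697 mg
CL = 0.693 × Vd / t½ = 0.693 × 324.9 / 7.79 = 28.90 L/h
Infusion rate = CL × Css = 28.90 × 8.3 = 239.9 mg/h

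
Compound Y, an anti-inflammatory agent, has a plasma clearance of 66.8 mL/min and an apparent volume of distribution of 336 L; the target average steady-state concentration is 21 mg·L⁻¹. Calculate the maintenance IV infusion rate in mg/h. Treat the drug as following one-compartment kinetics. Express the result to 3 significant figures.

CL = 66.8 mL/min × 60/1000 = 4.008 L/h
Maintenance depends on clearance, not Vd — rate in must match rate out.
Infusion rate = CL · Css = 4.008 L/h × 21 mg/L = 84.17 mg/h

84.2 mg/h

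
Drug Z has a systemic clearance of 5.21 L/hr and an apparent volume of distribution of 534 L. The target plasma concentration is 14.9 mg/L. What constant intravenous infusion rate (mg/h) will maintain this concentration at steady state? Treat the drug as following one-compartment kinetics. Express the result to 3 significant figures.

77.6 mg/h

Rate = CL × Css = 5.210 × 14.9 = 77.63 mg/h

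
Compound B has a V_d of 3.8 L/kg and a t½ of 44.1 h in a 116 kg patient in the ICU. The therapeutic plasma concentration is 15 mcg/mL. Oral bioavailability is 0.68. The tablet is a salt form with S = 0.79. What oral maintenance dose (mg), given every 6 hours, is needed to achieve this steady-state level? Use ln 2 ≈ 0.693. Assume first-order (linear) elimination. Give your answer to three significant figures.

Total Vd = 3.8 × 116 = 440.8 L
CL = 0.693 × Vd / t½ = 0.693 × 440.8 / 44.1 = 6.927 L/h
D = CL × Css × τ / F / S = 6.927 × 15 × 6 / 0.68 / 0.79 = 1161 mg

1160 mg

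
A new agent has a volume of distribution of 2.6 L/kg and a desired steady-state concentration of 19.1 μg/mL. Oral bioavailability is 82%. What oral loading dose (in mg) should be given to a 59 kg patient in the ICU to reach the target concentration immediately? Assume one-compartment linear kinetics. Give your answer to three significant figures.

Vd = 2.6 L/kg × 59 kg = 153.4 L
LD = Vd × C / F = 153.4 × 19.10 / 0.82 = 3573 mg

3570 mg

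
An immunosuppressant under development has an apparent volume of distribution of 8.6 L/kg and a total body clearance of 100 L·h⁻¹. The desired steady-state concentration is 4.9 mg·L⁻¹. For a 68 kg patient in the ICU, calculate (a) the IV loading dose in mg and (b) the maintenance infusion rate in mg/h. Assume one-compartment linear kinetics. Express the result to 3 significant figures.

Vd = 8.6 L/kg × 68 kg = 584.8 L
Loading dose = Vd × C = 584.8 × 4.9 = 2866 mg
Maintenance: replace elimination → rate = CL × Css = 100.0 × 4.9 = 490.0 mg/h

(a) 2870 mg; (b) 490 mg/h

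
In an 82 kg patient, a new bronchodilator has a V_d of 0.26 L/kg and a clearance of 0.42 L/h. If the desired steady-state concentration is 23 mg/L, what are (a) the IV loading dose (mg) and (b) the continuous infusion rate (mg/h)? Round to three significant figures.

(a) 490 mg; (b) 9.66 mg/h

Vd(total) = 82 kg × 0.26 L/kg = 21.32 L
Loading dose = Vd × C = 21.32 × 23 = 490.4 mg
Maintenance infusion rate = CL × Css = 0.4200 × 23 = 9.660 mg/h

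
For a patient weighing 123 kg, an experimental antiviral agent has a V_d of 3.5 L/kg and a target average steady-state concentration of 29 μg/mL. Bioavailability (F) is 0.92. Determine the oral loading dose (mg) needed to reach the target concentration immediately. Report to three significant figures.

Total Vd = 3.5 × 123 = 430.5 L
LD = Vd × C / F = 430.5 × 29.00 / 0.92 = 13570 mg

13600 mg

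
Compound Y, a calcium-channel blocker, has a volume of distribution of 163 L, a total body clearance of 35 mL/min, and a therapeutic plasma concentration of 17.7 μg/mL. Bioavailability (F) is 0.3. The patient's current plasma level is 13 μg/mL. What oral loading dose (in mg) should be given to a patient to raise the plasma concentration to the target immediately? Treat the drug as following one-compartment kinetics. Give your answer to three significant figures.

2550 mg

Concentration deficit ΔC = 17.7 − 13 = 4.700 mg/L
LD = Vd × ΔC / F = 163.0 × 4.700 / 0.3 = 2554 mg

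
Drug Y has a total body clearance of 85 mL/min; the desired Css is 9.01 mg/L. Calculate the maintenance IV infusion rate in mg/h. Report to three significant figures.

46.0 mg/h

CL = 85 mL/min × 60/1000 = 5.100 L/h
At steady state, infusion rate equals elimination rate: rate in = CL × Css.
R₀ = 5.100 × 9.01 = 45.95 mg/h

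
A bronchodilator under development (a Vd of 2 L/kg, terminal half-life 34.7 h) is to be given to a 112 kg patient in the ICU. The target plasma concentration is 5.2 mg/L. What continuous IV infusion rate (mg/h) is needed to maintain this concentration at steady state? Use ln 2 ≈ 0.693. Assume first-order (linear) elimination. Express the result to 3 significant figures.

23.3 mg/h

Total Vd = 2 × 112 = 224.0 L
CL = ln 2 · Vd / t½ = 0.693 × 224.0 / 34.7 = 4.474 L/h
Infusion rate = CL × Css = 4.474 × 5.2 = 23.26 mg/h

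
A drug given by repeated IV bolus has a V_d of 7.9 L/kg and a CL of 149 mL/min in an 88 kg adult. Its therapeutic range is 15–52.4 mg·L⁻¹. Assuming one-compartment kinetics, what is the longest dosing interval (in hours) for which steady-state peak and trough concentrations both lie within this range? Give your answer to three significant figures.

97.3 h

Total Vd = 7.9 × 88 = 695.2 L
Convert clearance: 149 mL/min × 60 min/h ÷ 1000 mL/L = 8.940 L/h
k = CL / Vd = 8.940 / 695.2 = 0.01286 h⁻¹
Between IV bolus doses, concentration decays as C = C₀·e^(−kτ), so C_peak/C_trough = e^(kτ).
τ_max = ln(C_peak/C_trough) / k = ln(52.4/15) / 0.01286 = 1.251 / 0.01286 = 97.28 h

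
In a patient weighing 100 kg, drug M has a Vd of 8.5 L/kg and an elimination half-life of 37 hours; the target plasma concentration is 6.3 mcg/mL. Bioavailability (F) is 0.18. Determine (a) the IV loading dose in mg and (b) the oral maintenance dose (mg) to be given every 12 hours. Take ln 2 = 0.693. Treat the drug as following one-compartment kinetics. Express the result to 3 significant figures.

(a) 5360 mg; (b) 6690 mg

Vd = 8.5 L/kg × 100 kg = 850.0 L
LD = Vd × C = 850.0 × 6.3 = 5355 mg
CL = 0.693 × Vd / t½ = 0.693 × 850.0 / 37 = 15.92 L/h
D = CL × Css × τ / F = 15.92 × 6.3 × 12 / 0.18 = 6686 mg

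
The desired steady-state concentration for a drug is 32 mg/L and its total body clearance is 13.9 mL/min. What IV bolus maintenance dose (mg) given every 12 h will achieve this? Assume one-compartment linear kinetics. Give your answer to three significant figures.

CL = 13.9 mL/min = 13.9 × 0.06 = 0.8340 L/h
At steady state, dose per interval replaces the amount cleared in that interval: D/τ = CL·Css.
D = CL × Css × τ = 0.8340 × 32 × 12 = 320.3 mg

320 mg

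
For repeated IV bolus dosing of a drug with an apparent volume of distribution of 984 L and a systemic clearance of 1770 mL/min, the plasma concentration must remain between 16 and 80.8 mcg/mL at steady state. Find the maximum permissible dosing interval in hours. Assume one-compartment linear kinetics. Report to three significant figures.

15.0 h

CL = 1770 mL/min × 60/1000 = 106.2 L/h
k = CL / Vd = 106.2 / 984.0 = 0.1079 h⁻¹
Between IV bolus doses, concentration decays as C = C₀·e^(−kτ), so C_peak/C_trough = e^(kτ).
τ_max = ln(C_peak/C_trough) / k = ln(80.8/16) / 0.1079 = 1.619 / 0.1079 = 15.00 h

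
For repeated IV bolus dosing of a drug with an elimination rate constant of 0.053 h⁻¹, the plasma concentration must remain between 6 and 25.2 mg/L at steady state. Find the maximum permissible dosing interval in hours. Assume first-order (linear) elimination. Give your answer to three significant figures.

27.1 h

Between IV bolus doses, concentration decays as C = C₀·e^(−kτ), so C_peak/C_trough = e^(kτ).
τ_max = ln(C_peak/C_trough) / k = ln(25.2/6) / 0.05300 = 1.435 / 0.05300 = 27.08 h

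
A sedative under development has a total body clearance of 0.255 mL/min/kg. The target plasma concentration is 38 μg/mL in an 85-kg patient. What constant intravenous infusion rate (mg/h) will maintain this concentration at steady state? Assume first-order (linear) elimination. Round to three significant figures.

CL = 0.255 mL/min/kg × 85 kg = 21.68 mL/min = 21.68 × 60/1000 = 1.301 L/h
Infusion rate = CL · Css = 1.301 L/h × 38 mg/L = 49.44 mg/h

49.4 mg/h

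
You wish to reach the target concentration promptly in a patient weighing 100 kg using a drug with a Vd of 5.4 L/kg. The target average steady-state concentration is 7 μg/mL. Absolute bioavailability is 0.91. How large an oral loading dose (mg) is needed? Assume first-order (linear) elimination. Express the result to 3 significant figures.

4150 mg

Vd = 5.4 L/kg × 100 kg = 540.0 L
LD = Vd × C / F = 540.0 × 7.000 / 0.91 = 4154 mg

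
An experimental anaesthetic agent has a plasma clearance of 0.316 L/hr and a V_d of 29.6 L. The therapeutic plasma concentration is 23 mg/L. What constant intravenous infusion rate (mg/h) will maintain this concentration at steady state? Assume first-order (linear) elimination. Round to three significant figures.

Maintenance depends on clearance, not Vd — rate in must match rate out.
Infusion rate = CL · Css = 0.3160 L/h × 23 mg/L = 7.268 mg/h

7.27 mg/h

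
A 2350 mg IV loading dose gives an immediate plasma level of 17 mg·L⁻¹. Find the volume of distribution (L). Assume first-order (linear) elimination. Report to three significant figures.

138 L

Immediately after an IV bolus, C₀ = Dose / Vd, so Vd = Dose / C₀.
Vd = 2350 / 17 = 138.2 L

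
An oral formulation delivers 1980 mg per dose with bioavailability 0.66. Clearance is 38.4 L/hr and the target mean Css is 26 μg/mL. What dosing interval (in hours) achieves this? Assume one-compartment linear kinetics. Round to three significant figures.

F·D/τ = CL·Css → τ = F·D / (CL·Css).
τ = 0.66 × 1980 / (38.4 × 26) = 1.309 h

1.31 h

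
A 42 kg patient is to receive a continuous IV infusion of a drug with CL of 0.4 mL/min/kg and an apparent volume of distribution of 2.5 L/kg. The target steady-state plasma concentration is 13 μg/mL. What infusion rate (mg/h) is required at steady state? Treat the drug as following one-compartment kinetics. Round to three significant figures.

13.1 mg/h

CL = 0.4 mL/min/kg × 42 kg = 16.80 mL/min = 16.80 × 60/1000 = 1.008 L/h
Infusion rate = CL · Css = 1.008 L/h × 13 mg/L = 13.10 mg/h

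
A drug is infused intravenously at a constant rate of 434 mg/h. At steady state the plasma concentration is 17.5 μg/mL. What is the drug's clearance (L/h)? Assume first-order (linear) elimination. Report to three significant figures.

At steady state, infusion rate = CL × Css, so CL = rate / Css.
CL = 434 / 17.5 = 24.80 L/h

24.8 L/h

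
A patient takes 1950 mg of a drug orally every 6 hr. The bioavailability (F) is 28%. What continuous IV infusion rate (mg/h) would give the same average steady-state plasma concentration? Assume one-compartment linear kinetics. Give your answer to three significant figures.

Equivalent systemic input: infusion rate = F·D/τ.
Rate = 0.28 × 1950 / 6 = 91.00 mg/h

91.0 mg/h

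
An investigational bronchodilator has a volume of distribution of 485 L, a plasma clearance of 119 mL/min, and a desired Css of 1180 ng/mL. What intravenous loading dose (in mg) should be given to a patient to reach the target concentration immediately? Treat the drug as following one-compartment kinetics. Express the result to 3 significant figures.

C = 1180 ng/mL = 1.180 mg/L
The loading dose fills Vd to the target concentration.
LD = Vd × C = 485.0 × 1.180 = 572.3 mg

572 mg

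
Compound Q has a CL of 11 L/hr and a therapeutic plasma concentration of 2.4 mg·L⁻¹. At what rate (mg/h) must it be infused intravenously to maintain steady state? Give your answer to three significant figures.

26.4 mg/h

Rate = CL × Css = 11.00 × 2.4 = 26.40 mg/h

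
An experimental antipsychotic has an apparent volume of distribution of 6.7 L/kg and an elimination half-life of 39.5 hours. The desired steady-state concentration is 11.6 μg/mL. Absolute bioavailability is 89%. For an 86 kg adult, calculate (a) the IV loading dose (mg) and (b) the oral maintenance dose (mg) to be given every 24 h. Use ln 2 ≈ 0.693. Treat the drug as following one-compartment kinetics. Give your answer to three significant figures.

(a) 6680 mg; (b) 3160 mg

Vd(total) = 86 kg × 6.7 L/kg = 576.2 L
LD = Vd × C = 576.2 × 11.6 = 6684 mg
CL = 0.693 × Vd / t½ = 0.693 × 576.2 / 39.5 = 10.11 L/h
D = CL × Css × τ / F = 10.11 × 11.6 × 24 / 0.89 = 3162 mg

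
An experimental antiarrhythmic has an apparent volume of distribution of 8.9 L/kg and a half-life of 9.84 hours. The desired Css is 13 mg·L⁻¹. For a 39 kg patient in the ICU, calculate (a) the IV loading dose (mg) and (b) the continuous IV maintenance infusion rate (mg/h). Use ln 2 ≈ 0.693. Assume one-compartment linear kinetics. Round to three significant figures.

Vd = 8.9 L/kg × 39 kg = 347.1 L
LD = Vd × C = 347.1 × 13 = 4512 mg
CL = 0.693 × Vd / t½ = 0.693 × 347.1 / 9.84 = 24.45 L/h
Infusion rate = CL × Css = 24.45 × 13 = 317.9 mg/h

(a) 4510 mg; (b) 318 mg/h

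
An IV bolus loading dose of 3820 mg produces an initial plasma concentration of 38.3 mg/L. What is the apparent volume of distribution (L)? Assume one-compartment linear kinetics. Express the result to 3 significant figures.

Immediately after an IV bolus, C₀ = Dose / Vd, so Vd = Dose / C₀.
Vd = 3820 / 38.3 = 99.74 L

99.7 L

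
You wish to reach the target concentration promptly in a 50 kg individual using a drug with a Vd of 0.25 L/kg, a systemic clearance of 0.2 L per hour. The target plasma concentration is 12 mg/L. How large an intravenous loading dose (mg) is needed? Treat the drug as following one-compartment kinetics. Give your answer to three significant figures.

150 mg

Total Vd = 0.25 × 50 = 12.50 L
LD is governed by Vd — clearance does not enter the loading-dose calculation.
LD = Vd × C = 12.50 × 12.00 = 150.0 mg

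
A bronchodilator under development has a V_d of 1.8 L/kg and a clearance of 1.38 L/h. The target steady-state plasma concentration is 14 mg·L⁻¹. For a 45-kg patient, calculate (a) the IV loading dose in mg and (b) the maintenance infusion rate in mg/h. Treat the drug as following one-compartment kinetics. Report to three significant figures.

(a) 1130 mg; (b) 19.3 mg/h

Vd = 1.8 L/kg × 45 kg = 81.00 L
LD = Vd · C_target = 81.00 × 14 = 1134 mg
Infusion rate = 1.380 L/h × 14 mg/L = 19.32 mg/h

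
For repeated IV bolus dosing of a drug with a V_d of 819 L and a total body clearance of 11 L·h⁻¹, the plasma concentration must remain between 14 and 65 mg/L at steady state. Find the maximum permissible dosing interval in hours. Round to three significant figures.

114 h

k = CL / Vd = 11.00 / 819.0 = 0.01343 h⁻¹
Between IV bolus doses, concentration decays as C = C₀·e^(−kτ), so C_peak/C_trough = e^(kτ).
τ_max = ln(C_peak/C_trough) / k = ln(65/14) / 0.01343 = 1.535 / 0.01343 = 114.3 h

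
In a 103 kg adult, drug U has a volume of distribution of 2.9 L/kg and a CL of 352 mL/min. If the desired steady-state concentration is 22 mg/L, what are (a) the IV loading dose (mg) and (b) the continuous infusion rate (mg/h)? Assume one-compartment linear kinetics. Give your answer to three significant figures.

(a) 6570 mg; (b) 465 mg/h

Vd(total) = 103 kg × 2.9 L/kg = 298.7 L
LD = Vd · C_target = 298.7 × 22 = 6571 mg
Convert clearance: 352 mL/min × 60 min/h ÷ 1000 mL/L = 21.12 L/h
Maintenance infusion rate = CL × Css = 21.12 × 22 = 464.6 mg/h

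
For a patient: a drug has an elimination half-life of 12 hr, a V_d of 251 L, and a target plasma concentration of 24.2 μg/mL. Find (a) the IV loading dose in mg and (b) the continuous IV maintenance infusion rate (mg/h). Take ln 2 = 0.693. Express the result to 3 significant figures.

LD = Vd × C = 251.0 × 24.2 = 6074 mg
CL = 0.693 × Vd / t½ = 0.693 × 251.0 / 12 = 14.50 L/h
Infusion rate = CL × Css = 14.50 × 24.2 = 350.9 mg/h

(a) 6070 mg; (b) 351 mg/h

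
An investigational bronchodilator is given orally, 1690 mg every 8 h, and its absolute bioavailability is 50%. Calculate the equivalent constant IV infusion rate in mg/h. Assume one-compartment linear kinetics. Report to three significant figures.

106 mg/h

Equivalent systemic input: infusion rate = F·D/τ.
Rate = 0.5 × 1690 / 8 = 105.6 mg/h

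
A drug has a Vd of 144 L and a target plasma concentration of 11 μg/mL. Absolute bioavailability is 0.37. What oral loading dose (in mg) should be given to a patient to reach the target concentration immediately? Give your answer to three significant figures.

4280 mg

The loading dose fills Vd to the target concentration.
LD = Vd × C / F = 144.0 × 11.00 / 0.37 = 4281 mg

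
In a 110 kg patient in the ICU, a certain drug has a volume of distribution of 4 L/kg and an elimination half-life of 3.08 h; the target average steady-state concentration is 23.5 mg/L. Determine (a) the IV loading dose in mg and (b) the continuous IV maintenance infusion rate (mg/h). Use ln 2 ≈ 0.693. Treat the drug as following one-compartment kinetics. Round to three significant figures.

Vd = 4 L/kg × 110 kg = 440.0 L
LD = Vd × C = 440.0 × 23.5 = 10340 mg
CL = 0.693 × Vd / t½ = 0.693 × 440.0 / 3.08 = 99.00 L/h
Infusion rate = CL × Css = 99.00 × 23.5 = 2327 mg/h

(a) 10300 mg; (b) 2330 mg/h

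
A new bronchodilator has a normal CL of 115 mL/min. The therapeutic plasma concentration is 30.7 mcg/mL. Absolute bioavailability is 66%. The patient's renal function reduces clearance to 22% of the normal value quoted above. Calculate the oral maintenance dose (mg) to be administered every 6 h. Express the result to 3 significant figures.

CL = 115 mL/min = 115 × 0.06 = 6.900 L/h
Patient clearance = 0.22 × 6.900 = 1.518 L/h
D = CL × Css × τ / F = 1.518 × 30.7 × 6 / 0.66 = 423.7 mg

424 mg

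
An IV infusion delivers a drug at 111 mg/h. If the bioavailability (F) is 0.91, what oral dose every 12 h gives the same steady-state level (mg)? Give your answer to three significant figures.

To maintain the same Css, the systemic dosing rate must be unchanged: F·D/τ = infusion rate.
D = rate × τ / F = 111 × 12 / 0.91 = 1464 mg

1460 mg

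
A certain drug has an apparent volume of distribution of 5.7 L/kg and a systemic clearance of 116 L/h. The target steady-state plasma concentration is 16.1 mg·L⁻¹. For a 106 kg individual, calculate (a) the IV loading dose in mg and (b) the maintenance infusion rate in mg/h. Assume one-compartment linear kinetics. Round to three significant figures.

(a) 9730 mg; (b) 1870 mg/h

Vd(total) = 106 kg × 5.7 L/kg = 604.2 L
LD = Vd · C_target = 604.2 × 16.1 = 9728 mg
Infusion rate = 116.0 L/h × 16.1 mg/L = 1868 mg/h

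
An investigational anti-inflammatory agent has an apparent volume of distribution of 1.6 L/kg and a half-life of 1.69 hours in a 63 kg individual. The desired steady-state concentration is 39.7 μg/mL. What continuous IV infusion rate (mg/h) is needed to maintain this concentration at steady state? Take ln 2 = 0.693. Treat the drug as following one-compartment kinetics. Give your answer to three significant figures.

1640 mg/h

Total Vd = 1.6 × 63 = 100.8 L
CL = ln 2 · Vd / t½ = 0.693 × 100.8 / 1.69 = 41.33 L/h
Infusion rate = CL × Css = 41.33 × 39.7 = 1641 mg/h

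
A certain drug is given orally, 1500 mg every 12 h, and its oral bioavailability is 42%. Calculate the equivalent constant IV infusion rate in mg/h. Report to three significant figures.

Equivalent systemic input: infusion rate = F·D/τ.
Rate = 0.42 × 1500 / 12 = 52.50 mg/h

52.5 mg/h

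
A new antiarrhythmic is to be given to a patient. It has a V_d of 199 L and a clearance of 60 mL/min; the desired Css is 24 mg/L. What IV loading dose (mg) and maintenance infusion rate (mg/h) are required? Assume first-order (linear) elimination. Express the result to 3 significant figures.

LD = Vd · C_target = 199.0 × 24 = 4776 mg
CL = 60 mL/min × 60/1000 = 3.600 L/h
Infusion rate = 3.600 L/h × 24 mg/L = 86.40 mg/h

(a) 4780 mg; (b) 86.4 mg/h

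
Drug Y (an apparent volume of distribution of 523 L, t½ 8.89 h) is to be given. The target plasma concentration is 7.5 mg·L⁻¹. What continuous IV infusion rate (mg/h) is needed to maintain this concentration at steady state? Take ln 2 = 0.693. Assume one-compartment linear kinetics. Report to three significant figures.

k = 0.693/8.89 = 0.07795 h⁻¹, so CL = k·Vd = 0.07795 × 523.0 = 40.77 L/h
Infusion rate = CL × Css = 40.77 × 7.5 = 305.8 mg/h

306 mg/h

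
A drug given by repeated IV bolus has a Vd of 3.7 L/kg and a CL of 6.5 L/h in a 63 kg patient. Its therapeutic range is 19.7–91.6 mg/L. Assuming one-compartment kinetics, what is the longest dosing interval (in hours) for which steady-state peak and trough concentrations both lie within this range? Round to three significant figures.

Vd(total) = 63 kg × 3.7 L/kg = 233.1 L
k = CL / Vd = 6.500 / 233.1 = 0.02789 h⁻¹
Between IV bolus doses, concentration decays as C = C₀·e^(−kτ), so C_peak/C_trough = e^(kτ).
τ_max = ln(C_peak/C_trough) / k = ln(91.6/19.7) / 0.02789 = 1.537 / 0.02789 = 55.11 h

55.1 h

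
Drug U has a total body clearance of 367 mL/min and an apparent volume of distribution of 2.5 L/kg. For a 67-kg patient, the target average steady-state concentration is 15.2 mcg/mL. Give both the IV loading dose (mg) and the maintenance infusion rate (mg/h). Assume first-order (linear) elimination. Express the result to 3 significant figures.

(a) 2550 mg; (b) 335 mg/h

Vd(total) = 67 kg × 2.5 L/kg = 167.5 L
LD = Vd · C_target = 167.5 × 15.2 = 2546 mg
CL = 367 mL/min = 367 × 0.06 = 22.02 L/h
Maintenance: replace elimination → rate = CL × Css = 22.02 × 15.2 = 334.7 mg/h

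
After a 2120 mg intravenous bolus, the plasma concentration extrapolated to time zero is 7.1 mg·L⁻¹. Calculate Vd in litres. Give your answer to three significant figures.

Immediately after an IV bolus, C₀ = Dose / Vd, so Vd = Dose / C₀.
Vd = 2120 / 7.1 = 298.6 L

299 L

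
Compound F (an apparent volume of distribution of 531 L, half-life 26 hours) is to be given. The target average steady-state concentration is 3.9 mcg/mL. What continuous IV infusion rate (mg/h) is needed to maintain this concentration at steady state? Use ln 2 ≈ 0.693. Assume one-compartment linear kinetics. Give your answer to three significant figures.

CL = ln 2 · Vd / t½ = 0.693 × 531.0 / 26 = 14.15 L/h
Infusion rate = CL × Css = 14.15 × 3.9 = 55.19 mg/h

55.2 mg/h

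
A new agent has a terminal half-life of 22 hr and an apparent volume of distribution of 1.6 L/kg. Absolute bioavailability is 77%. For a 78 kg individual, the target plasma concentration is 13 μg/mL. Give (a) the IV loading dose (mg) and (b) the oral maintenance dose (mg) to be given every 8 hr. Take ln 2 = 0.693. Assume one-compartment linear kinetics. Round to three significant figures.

Vd(total) = 78 kg × 1.6 L/kg = 124.8 L
LD = Vd × C = 124.8 × 13 = 1622 mg
CL = 0.693 × Vd / t½ = 0.693 × 124.8 / 22 = 3.931 L/h
D = CL × Css × τ / F = 3.931 × 13 × 8 / 0.77 = 530.9 mg

(a) 1620 mg; (b) 531 mg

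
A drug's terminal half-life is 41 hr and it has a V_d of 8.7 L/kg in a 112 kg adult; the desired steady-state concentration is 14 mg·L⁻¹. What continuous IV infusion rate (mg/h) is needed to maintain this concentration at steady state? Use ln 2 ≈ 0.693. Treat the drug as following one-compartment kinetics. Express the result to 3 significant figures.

Vd(total) = 112 kg × 8.7 L/kg = 974.4 L
k = 0.693/41 = 0.01690 h⁻¹, so CL = k·Vd = 0.01690 × 974.4 = 16.47 L/h
Infusion rate = CL × Css = 16.47 × 14 = 230.6 mg/h

231 mg/h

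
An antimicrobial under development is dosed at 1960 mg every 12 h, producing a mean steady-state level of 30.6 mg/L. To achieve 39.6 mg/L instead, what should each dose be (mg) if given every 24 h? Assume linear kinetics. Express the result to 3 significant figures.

5070 mg

For first-order elimination, Css ∝ F·D/(CL·τ); F and CL are unchanged, so Css ∝ D/τ.
D₂ = D₁ × (Css,target / Css,current) × (τ₂/τ₁) = 1960 × (39.6/30.6) × (24/12) = 5073 mg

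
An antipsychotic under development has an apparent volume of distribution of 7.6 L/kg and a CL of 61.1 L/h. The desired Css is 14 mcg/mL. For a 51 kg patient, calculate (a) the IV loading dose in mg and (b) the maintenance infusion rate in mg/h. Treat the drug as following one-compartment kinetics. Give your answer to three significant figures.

Vd = 7.6 L/kg × 51 kg = 387.6 L
Loading: fill Vd to C_target → 387.6 L × 14 mg/L = 5426 mg
Infusion rate = 61.10 L/h × 14 mg/L = 855.4 mg/h

(a) 5430 mg; (b) 855 mg/h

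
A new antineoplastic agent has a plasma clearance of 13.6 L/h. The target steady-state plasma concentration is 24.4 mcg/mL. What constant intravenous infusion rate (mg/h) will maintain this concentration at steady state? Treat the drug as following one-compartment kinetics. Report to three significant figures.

332 mg/h

R₀ = 13.60 × 24.4 = 331.8 mg/h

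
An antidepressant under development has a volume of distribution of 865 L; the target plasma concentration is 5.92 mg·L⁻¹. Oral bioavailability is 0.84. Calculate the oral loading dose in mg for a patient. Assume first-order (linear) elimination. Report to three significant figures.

LD = Vd × C / F = 865.0 × 5.920 / 0.84 = 6096 mg

6100 mg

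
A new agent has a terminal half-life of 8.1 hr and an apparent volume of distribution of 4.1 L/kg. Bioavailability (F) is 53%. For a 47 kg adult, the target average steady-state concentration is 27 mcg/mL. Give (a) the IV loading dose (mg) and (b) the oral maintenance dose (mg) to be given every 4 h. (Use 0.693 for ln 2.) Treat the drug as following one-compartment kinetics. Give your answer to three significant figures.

Vd(total) = 47 kg × 4.1 L/kg = 192.7 L
LD = Vd × C = 192.7 × 27 = 5203 mg
CL = 0.693 × Vd / t½ = 0.693 × 192.7 / 8.1 = 16.49 L/h
D = CL × Css × τ / F = 16.49 × 27 × 4 / 0.53 = 3360 mg

(a) 5200 mg; (b) 3360 mg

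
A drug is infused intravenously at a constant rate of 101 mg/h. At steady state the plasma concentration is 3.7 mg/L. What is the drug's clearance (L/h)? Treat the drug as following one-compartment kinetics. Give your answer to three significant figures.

At steady state, infusion rate = CL × Css, so CL = rate / Css.
CL = 101 / 3.7 = 27.30 L/h

27.3 L/h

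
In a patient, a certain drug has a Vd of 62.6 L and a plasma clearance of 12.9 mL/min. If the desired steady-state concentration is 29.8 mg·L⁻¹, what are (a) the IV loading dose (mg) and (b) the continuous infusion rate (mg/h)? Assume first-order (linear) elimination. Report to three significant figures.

(a) 1870 mg; (b) 23.1 mg/h

Loading dose = Vd × C = 62.60 × 29.8 = 1865 mg
CL = 12.9 mL/min = 12.9 × 0.06 = 0.7740 L/h
Infusion rate = 0.7740 L/h × 29.8 mg/L = 23.07 mg/h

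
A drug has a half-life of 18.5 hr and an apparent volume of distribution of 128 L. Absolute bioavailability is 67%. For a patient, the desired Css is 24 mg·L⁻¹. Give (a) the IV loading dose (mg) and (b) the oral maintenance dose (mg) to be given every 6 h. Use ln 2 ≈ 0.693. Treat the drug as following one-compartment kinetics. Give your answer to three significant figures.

(a) 3070 mg; (b) 1030 mg

LD = Vd × C = 128.0 × 24 = 3072 mg
CL = 0.693 × Vd / t½ = 0.693 × 128.0 / 18.5 = 4.795 L/h
D = CL × Css × τ / F = 4.795 × 24 × 6 / 0.67 = 1031 mg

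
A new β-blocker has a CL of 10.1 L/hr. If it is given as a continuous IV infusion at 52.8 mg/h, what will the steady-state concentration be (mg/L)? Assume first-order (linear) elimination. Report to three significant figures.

5.23 mg/L

Css = rate / CL = 52.8 / 10.10 = 5.228 mg/L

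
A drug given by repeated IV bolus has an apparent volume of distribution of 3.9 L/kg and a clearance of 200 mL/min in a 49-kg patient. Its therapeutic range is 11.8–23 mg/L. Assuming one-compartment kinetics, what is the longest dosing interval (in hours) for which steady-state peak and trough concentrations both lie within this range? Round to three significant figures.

10.6 h

Total Vd = 3.9 × 49 = 191.1 L
CL = 200 mL/min = 200 × 0.06 = 12.00 L/h
k = CL / Vd = 12.00 / 191.1 = 0.06279 h⁻¹
Between IV bolus doses, concentration decays as C = C₀·e^(−kτ), so C_peak/C_trough = e^(kτ).
τ_max = ln(C_peak/C_trough) / k = ln(23/11.8) / 0.06279 = 0.6674 / 0.06279 = 10.63 h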